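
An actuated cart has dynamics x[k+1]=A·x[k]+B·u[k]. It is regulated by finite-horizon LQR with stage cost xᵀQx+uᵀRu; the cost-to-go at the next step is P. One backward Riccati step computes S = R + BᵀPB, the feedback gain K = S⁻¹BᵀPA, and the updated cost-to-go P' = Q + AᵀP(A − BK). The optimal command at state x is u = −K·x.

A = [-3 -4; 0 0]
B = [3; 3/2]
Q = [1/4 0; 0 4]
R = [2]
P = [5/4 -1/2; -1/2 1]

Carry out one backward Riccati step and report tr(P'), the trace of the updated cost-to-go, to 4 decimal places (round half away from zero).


15.0455

BᵀP = [3.0000 0.0000]
S = R + BᵀPB = [2] + [9.0000] = [11.0000]
BᵀPA = [-9.0000 -12.0000]
K = S⁻¹·BᵀPA = [-0.8182 -1.0909]
A−BK = [-0.5455 -0.7273; 1.2273 1.6364]
AᵀP(A−BK) = [3.8864 5.1818; 5.1818 6.9091]
P' = Q + AᵀP(A−BK) = [4.1364 5.1818; 5.1818 10.9091]
tr(P') = 15.0455


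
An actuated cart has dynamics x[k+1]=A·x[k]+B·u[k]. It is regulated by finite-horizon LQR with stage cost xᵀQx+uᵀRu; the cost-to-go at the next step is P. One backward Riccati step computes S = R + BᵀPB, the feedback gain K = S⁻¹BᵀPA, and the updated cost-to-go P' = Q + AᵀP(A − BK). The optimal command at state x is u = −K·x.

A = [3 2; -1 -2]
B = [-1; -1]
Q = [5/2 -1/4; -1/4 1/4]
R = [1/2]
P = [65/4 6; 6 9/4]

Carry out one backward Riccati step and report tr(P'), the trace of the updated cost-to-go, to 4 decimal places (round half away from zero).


5.5645

BᵀP = [-22.2500 -8.2500]
S = R + BᵀPB = [1/2] + [30.5000] = [31.0000]
BᵀPA = [-58.5000 -28.0000]
K = S⁻¹·BᵀPA = [-1.8871 -0.9032]
A−BK = [1.1129 1.0968; -2.8871 -2.9032]
AᵀP(A−BK) = [2.1048 1.1613; 1.1613 0.7097]
P' = Q + AᵀP(A−BK) = [4.6048 0.9113; 0.9113 0.9597]
tr(P') = 5.5645


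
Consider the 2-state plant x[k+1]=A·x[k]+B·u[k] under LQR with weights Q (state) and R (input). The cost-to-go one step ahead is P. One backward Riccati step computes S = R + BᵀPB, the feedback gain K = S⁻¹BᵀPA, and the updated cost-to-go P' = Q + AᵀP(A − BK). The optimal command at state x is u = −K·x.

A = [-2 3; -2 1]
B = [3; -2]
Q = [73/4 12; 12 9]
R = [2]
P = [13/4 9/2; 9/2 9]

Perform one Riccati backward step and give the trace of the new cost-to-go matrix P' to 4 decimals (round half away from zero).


172.8726

BᵀP = [0.7500 -4.5000]
S = R + BᵀPB = [2] + [11.2500] = [13.2500]
BᵀPA = [7.5000 -2.2500]
K = S⁻¹·BᵀPA = [0.5660 -0.1698]
A−BK = [-3.6981 3.5094; -0.8679 0.6604]
AᵀP(A−BK) = [80.7547 -72.2264; -72.2264 64.8679]
P' = Q + AᵀP(A−BK) = [99.0047 -60.2264; -60.2264 73.8679]
tr(P') = 172.8726


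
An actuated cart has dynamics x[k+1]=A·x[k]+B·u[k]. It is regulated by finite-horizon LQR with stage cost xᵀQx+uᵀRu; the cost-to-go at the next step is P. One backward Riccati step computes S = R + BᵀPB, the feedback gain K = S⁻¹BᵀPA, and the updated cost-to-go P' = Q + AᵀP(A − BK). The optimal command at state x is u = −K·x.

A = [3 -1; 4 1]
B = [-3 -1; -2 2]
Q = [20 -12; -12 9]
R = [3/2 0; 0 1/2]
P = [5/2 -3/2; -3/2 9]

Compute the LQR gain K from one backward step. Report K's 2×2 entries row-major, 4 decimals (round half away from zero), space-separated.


BᵀP = [-4.5000 -13.5000; -5.5000 19.5000]
S = R + BᵀPB = [3/2 0; 0 1/2] + [40.5000 -22.5000; -22.5000 44.5000] = [42.0000 -22.5000; -22.5000 45.0000]
BᵀPA = [-67.5000 -9.0000; 61.5000 25.0000]
K = S⁻¹·BᵀPA = [-1.1951 0.1138; 0.7691 0.6125]
A−BK = [0.1837 -0.0461; 0.0715 0.0027]
AᵀP(A−BK) = [2.5293 0.0163; 0.0163 0.2127]
P' = Q + AᵀP(A−BK) = [22.5293 -11.9837; -11.9837 9.2127]
tr(P') = 31.7420

-1.1951 0.1138 0.7691 0.6125


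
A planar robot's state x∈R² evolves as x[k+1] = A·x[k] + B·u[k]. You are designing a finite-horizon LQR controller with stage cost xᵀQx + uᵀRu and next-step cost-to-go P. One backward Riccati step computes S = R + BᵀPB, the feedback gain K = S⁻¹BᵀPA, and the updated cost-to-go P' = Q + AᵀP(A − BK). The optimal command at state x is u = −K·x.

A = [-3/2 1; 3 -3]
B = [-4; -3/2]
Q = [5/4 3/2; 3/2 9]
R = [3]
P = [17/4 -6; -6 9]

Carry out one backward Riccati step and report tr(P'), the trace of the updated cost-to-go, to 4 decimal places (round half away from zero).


BᵀP = [-8.0000 10.5000]
S = R + BᵀPB = [3] + [16.2500] = [19.2500]
BᵀPA = [43.5000 -39.5000]
K = S⁻¹·BᵀPA = [2.2597 -2.0519]
A−BK = [7.5390 -7.2078; 6.3896 -6.0779]
AᵀP(A−BK) = [46.2638 -43.1153; -43.1153 40.1981]
P' = Q + AᵀP(A−BK) = [47.5138 -41.6153; -41.6153 49.1981]
tr(P') = 96.7119

96.7119


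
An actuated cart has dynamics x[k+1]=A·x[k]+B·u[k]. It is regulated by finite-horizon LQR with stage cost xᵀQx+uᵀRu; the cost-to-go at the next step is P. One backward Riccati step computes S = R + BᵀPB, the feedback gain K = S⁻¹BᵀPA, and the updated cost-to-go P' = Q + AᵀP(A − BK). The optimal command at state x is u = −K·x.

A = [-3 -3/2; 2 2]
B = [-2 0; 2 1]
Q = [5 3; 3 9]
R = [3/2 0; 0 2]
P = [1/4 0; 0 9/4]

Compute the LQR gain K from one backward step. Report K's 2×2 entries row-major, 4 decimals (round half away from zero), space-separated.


BᵀP = [-0.5000 4.5000; 0.0000 2.2500]
S = R + BᵀPB = [3/2 0; 0 2] + [10.0000 4.5000; 4.5000 2.2500] = [11.5000 4.5000; 4.5000 4.2500]
BᵀPA = [10.5000 9.7500; 4.5000 4.5000]
K = S⁻¹·BᵀPA = [0.8515 0.7402; 0.1572 0.2751]
A−BK = [-1.2969 -0.0197; 0.1397 0.2445]
AᵀP(A−BK) = [1.6015 1.1152; 1.1152 1.1078]
P' = Q + AᵀP(A−BK) = [6.6015 4.1152; 4.1152 10.1078]
tr(P') = 16.7093

0.8515 0.7402 0.1572 0.2751


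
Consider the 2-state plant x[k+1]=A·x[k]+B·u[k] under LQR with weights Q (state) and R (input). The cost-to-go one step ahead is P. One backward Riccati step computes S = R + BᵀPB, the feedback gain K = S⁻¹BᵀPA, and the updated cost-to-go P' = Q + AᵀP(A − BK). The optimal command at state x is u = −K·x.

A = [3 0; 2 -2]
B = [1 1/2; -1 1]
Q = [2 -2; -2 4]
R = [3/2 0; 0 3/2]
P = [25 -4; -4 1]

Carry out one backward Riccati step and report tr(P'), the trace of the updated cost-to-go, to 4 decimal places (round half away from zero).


17.1675

BᵀP = [29.0000 -5.0000; 8.5000 -1.0000]
S = R + BᵀPB = [3/2 0; 0 3/2] + [34.0000 9.5000; 9.5000 3.2500] = [35.5000 9.5000; 9.5000 4.7500]
BᵀPA = [77.0000 10.0000; 23.5000 2.0000]
K = S⁻¹·BᵀPA = [1.8182 0.3636; 1.3110 -0.3062]
A−BK = [0.5263 -0.2105; 2.5072 -1.3301]
AᵀP(A−BK) = [10.1914 -0.8038; -0.8038 0.9761]
P' = Q + AᵀP(A−BK) = [12.1914 -2.8038; -2.8038 4.9761]
tr(P') = 17.1675


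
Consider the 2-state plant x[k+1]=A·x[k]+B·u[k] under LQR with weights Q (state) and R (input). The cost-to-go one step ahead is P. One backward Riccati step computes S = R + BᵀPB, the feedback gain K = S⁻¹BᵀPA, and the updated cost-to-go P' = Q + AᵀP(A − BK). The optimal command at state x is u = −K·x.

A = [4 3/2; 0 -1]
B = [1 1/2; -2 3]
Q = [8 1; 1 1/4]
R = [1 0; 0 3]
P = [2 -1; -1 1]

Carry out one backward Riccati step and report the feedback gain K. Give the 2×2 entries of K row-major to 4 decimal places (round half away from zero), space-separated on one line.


BᵀP = [4.0000 -3.0000; -2.0000 2.5000]
S = R + BᵀPB = [1 0; 0 3] + [10.0000 -7.0000; -7.0000 6.5000] = [11.0000 -7.0000; -7.0000 9.5000]
BᵀPA = [16.0000 9.0000; -8.0000 -5.5000]
K = S⁻¹·BᵀPA = [1.7297 0.8468; 0.4324 0.0450]
A−BK = [2.0541 0.6306; 2.1622 0.5586]
AᵀP(A−BK) = [7.7838 2.8108; 2.8108 1.1261]
P' = Q + AᵀP(A−BK) = [15.7838 3.8108; 3.8108 1.3761]
tr(P') = 17.1599

1.7297 0.8468 0.4324 0.0450


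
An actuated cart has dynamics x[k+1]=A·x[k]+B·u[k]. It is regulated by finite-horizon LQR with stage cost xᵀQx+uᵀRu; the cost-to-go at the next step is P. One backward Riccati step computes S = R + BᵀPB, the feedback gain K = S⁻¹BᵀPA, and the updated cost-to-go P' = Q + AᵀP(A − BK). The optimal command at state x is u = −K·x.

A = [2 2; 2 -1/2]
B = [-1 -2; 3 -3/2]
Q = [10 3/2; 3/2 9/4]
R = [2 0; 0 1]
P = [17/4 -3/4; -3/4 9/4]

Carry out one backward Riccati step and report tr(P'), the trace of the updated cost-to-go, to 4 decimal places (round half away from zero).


BᵀP = [-6.5000 7.5000; -7.3750 -1.8750]
S = R + BᵀPB = [2 0; 0 1] + [29.0000 1.7500; 1.7500 17.5625] = [31.0000 1.7500; 1.7500 18.5625]
BᵀPA = [2.0000 -16.7500; -18.5000 -13.8125]
K = S⁻¹·BᵀPA = [0.1214 -0.5010; -1.0081 -0.6969]
A−BK = [0.1053 0.1053; 0.1236 -0.0424]
AᵀP(A−BK) = [1.1077 0.6097; 0.6097 1.0454]
P' = Q + AᵀP(A−BK) = [11.1077 2.1097; 2.1097 3.2954]
tr(P') = 14.4031

14.4031


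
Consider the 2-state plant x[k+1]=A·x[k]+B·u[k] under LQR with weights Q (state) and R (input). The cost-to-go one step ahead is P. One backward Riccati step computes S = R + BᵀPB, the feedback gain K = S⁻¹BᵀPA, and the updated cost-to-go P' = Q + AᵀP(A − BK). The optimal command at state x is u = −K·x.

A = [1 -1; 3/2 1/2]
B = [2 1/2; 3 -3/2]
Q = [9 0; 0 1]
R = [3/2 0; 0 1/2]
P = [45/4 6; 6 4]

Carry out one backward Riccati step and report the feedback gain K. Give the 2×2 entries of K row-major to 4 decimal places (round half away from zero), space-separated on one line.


0.4906 -0.2460 -0.0448 -0.6036

BᵀP = [40.5000 24.0000; -3.3750 -3.0000]
S = R + BᵀPB = [3/2 0; 0 1/2] + [153.0000 -15.7500; -15.7500 2.8125] = [154.5000 -15.7500; -15.7500 3.3125]
BᵀPA = [76.5000 -28.5000; -7.8750 1.8750]
K = S⁻¹·BᵀPA = [0.4906 -0.2460; -0.0448 -0.6036]
A−BK = [0.0412 -0.2062; -0.0389 0.3326]
AᵀP(A−BK) = [0.3679 -0.1845; -0.1845 0.3708]
P' = Q + AᵀP(A−BK) = [9.3679 -0.1845; -0.1845 1.3708]
tr(P') = 10.7387


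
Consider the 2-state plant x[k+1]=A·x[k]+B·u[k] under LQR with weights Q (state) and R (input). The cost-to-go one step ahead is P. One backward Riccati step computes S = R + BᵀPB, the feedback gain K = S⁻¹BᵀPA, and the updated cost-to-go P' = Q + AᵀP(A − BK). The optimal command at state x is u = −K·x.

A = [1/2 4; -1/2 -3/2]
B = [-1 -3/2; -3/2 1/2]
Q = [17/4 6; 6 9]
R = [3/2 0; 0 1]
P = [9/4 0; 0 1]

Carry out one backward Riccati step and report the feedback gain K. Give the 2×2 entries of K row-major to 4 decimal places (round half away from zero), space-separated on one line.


0.0877 -0.1679 -0.3434 -2.1876

BᵀP = [-2.2500 -1.5000; -3.3750 0.5000]
S = R + BᵀPB = [3/2 0; 0 1] + [4.5000 2.6250; 2.6250 5.3125] = [6.0000 2.6250; 2.6250 6.3125]
BᵀPA = [-0.3750 -6.7500; -1.9375 -14.2500]
K = S⁻¹·BᵀPA = [0.0877 -0.1679; -0.3434 -2.1876]
A−BK = [0.0726 0.5507; -0.1967 -0.6581]
AᵀP(A−BK) = [0.1800 0.9486; 0.9486 5.9433]
P' = Q + AᵀP(A−BK) = [4.4300 6.9486; 6.9486 14.9433]
tr(P') = 19.3733


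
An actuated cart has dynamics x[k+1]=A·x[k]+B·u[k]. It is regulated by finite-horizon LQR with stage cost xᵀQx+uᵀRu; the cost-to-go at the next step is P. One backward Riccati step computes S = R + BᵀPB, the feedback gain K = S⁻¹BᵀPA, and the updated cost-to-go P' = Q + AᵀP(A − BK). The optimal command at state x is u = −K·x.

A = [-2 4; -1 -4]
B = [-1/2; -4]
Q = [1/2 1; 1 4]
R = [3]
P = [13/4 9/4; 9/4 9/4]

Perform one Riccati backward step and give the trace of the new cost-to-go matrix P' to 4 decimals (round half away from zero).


24.5013

BᵀP = [-10.6250 -10.1250]
S = R + BᵀPB = [3] + [45.8125] = [48.8125]
BᵀPA = [31.3750 -2.0000]
K = S⁻¹·BᵀPA = [0.6428 -0.0410]
A−BK = [-1.6786 3.9795; 1.5711 -4.1639]
AᵀP(A−BK) = [4.0832 -6.7145; -6.7145 15.9181]
P' = Q + AᵀP(A−BK) = [4.5832 -5.7145; -5.7145 19.9181]
tr(P') = 24.5013


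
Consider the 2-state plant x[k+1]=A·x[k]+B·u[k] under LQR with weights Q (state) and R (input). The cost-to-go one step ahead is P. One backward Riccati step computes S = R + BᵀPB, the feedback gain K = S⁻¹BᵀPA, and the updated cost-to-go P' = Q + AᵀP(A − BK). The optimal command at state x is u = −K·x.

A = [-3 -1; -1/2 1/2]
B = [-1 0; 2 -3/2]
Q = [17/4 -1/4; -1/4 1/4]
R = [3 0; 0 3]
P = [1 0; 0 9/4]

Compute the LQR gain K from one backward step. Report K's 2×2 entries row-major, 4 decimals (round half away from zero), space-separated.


BᵀP = [-1.0000 4.5000; 0.0000 -3.3750]
S = R + BᵀPB = [3 0; 0 3] + [10.0000 -6.7500; -6.7500 5.0625] = [13.0000 -6.7500; -6.7500 8.0625]
BᵀPA = [0.7500 3.2500; 1.6875 -1.6875]
K = S⁻¹·BᵀPA = [0.2943 0.2500; 0.4557 0.0000]
A−BK = [-2.7057 -0.7500; -0.4051 0.0000]
AᵀP(A−BK) = [8.5728 2.2500; 2.2500 0.7500]
P' = Q + AᵀP(A−BK) = [12.8228 2.0000; 2.0000 1.0000]
tr(P') = 13.8228

0.2943 0.2500 0.4557 0.0000


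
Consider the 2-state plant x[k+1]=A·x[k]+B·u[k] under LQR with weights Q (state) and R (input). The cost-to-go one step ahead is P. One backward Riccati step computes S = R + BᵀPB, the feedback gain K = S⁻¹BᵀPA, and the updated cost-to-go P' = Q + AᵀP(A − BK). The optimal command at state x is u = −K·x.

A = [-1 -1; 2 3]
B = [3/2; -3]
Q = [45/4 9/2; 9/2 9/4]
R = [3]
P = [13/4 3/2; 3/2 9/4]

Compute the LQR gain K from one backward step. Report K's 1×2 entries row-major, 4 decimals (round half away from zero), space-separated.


BᵀP = [0.3750 -4.5000]
S = R + BᵀPB = [3] + [14.0625] = [17.0625]
BᵀPA = [-9.3750 -13.8750]
K = S⁻¹·BᵀPA = [-0.5495 -0.8132]
A−BK = [-0.1758 0.2198; 0.3516 0.5604]
AᵀP(A−BK) = [1.0989 1.6264; 1.6264 3.2170]
P' = Q + AᵀP(A−BK) = [12.3489 6.1264; 6.1264 5.4670]
tr(P') = 17.8159

-0.5495 -0.8132


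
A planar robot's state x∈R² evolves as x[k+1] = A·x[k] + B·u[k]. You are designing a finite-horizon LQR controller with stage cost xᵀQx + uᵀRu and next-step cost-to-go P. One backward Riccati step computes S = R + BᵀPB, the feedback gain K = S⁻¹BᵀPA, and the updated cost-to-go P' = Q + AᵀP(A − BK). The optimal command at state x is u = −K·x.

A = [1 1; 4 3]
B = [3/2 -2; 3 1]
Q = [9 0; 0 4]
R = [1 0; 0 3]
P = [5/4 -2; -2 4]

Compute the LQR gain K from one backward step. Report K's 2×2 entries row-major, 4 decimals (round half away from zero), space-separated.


1.1762 0.8734 0.3605 0.2217

BᵀP = [-4.1250 9.0000; -4.5000 8.0000]
S = R + BᵀPB = [1 0; 0 3] + [20.8125 17.2500; 17.2500 17.0000] = [21.8125 17.2500; 17.2500 20.0000]
BᵀPA = [31.8750 22.8750; 27.5000 19.5000]
K = S⁻¹·BᵀPA = [1.1762 0.8734; 0.3605 0.2217]
A−BK = [-0.0433 0.1334; 0.1109 0.1582]
AᵀP(A−BK) = [1.8441 1.3141; 1.3141 0.9482]
P' = Q + AᵀP(A−BK) = [10.8441 1.3141; 1.3141 4.9482]
tr(P') = 15.7922


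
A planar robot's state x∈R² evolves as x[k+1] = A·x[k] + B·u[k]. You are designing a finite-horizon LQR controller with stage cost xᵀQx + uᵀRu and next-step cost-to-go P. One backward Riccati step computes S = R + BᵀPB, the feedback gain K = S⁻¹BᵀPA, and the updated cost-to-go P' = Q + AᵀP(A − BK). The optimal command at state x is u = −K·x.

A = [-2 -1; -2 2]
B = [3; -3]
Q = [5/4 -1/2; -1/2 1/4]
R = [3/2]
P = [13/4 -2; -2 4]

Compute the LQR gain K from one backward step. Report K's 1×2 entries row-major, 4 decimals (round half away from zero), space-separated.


0.0438 -0.5036

BᵀP = [15.7500 -18.0000]
S = R + BᵀPB = [3/2] + [101.2500] = [102.7500]
BᵀPA = [4.5000 -51.7500]
K = S⁻¹·BᵀPA = [0.0438 -0.5036]
A−BK = [-2.1314 0.5109; -1.8686 0.4891]
AᵀP(A−BK) = [12.8029 -3.2336; -3.2336 1.1861]
P' = Q + AᵀP(A−BK) = [14.0529 -3.7336; -3.7336 1.4361]
tr(P') = 15.4891


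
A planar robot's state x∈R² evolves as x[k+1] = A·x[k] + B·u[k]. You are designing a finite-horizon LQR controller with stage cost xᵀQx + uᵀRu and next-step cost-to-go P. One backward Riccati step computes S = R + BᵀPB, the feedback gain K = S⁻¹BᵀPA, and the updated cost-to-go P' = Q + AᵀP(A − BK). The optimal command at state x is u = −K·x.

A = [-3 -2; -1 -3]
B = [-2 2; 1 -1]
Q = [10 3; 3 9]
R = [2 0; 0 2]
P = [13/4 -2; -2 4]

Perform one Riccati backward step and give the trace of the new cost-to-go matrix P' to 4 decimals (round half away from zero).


51.5865

BᵀP = [-8.5000 8.0000; 8.5000 -8.0000]
S = R + BᵀPB = [2 0; 0 2] + [25.0000 -25.0000; -25.0000 25.0000] = [27.0000 -25.0000; -25.0000 27.0000]
BᵀPA = [17.5000 -7.0000; -17.5000 7.0000]
K = S⁻¹·BᵀPA = [0.3365 -0.1346; -0.3365 0.1346]
A−BK = [-1.6538 -2.5385; -1.6731 -2.7308]
AᵀP(A−BK) = [9.4712 14.2115; 14.2115 23.1154]
P' = Q + AᵀP(A−BK) = [19.4712 17.2115; 17.2115 32.1154]
tr(P') = 51.5865


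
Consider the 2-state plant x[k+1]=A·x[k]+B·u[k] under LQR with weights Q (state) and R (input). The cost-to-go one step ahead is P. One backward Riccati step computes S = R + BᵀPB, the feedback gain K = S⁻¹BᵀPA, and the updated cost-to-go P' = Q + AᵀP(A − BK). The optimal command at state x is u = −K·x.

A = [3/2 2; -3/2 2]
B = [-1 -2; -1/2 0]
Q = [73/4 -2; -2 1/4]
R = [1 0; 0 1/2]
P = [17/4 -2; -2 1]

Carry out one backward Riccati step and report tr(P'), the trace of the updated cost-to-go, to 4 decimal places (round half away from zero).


BᵀP = [-3.2500 1.5000; -8.5000 4.0000]
S = R + BᵀPB = [1 0; 0 1/2] + [2.5000 6.5000; 6.5000 17.0000] = [3.5000 6.5000; 6.5000 17.5000]
BᵀPA = [-7.1250 -3.5000; -18.7500 -9.0000]
K = S⁻¹·BᵀPA = [-0.1480 -0.1447; -1.0164 -0.4605]
A−BK = [-0.6809 0.9342; -1.5740 1.9276]
AᵀP(A−BK) = [0.6994 0.0839; 0.0839 0.3487]
P' = Q + AᵀP(A−BK) = [18.9494 -1.9161; -1.9161 0.5987]
tr(P') = 19.5481

19.5481


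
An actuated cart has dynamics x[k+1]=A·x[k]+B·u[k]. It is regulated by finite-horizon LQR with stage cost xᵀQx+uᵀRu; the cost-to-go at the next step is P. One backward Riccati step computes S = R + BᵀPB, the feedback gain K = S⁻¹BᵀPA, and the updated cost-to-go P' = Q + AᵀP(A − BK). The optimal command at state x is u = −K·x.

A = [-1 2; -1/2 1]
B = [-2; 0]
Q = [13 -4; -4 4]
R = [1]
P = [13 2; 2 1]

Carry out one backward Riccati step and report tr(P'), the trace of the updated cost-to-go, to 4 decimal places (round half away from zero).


BᵀP = [-26.0000 -4.0000]
S = R + BᵀPB = [1] + [52.0000] = [53.0000]
BᵀPA = [28.0000 -56.0000]
K = S⁻¹·BᵀPA = [0.5283 -1.0566]
A−BK = [0.0566 -0.1132; -0.5000 1.0000]
AᵀP(A−BK) = [0.4575 -0.9151; -0.9151 1.8302]
P' = Q + AᵀP(A−BK) = [13.4575 -4.9151; -4.9151 5.8302]
tr(P') = 19.2877

19.2877


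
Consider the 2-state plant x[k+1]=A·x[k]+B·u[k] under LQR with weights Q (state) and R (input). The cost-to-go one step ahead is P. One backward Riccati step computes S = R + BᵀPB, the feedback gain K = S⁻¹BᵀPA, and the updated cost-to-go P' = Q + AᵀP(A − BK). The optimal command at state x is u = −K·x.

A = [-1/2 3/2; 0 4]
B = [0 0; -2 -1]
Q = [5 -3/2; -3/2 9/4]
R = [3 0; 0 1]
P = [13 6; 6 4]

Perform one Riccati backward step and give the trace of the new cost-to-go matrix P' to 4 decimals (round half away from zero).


BᵀP = [-12.0000 -8.0000; -6.0000 -4.0000]
S = R + BᵀPB = [3 0; 0 1] + [16.0000 8.0000; 8.0000 4.0000] = [19.0000 8.0000; 8.0000 5.0000]
BᵀPA = [6.0000 -50.0000; 3.0000 -25.0000]
K = S⁻¹·BᵀPA = [0.1935 -1.6129; 0.2903 -2.4194]
A−BK = [-0.5000 1.5000; 0.6774 -1.6452]
AᵀP(A−BK) = [1.2177 -4.8145; -4.8145 24.1210]
P' = Q + AᵀP(A−BK) = [6.2177 -6.3145; -6.3145 26.3710]
tr(P') = 32.5887

32.5887


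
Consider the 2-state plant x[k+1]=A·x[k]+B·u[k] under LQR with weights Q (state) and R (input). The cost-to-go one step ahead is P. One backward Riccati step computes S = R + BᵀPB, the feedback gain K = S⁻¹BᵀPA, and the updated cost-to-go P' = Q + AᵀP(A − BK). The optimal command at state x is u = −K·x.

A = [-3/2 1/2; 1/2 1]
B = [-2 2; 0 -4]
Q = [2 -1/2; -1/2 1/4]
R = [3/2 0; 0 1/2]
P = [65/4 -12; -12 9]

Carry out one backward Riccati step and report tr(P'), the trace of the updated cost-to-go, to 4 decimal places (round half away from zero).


BᵀP = [-32.5000 24.0000; 80.5000 -60.0000]
S = R + BᵀPB = [3/2 0; 0 1/2] + [65.0000 -161.0000; -161.0000 401.0000] = [66.5000 -161.0000; -161.0000 401.5000]
BᵀPA = [60.7500 7.7500; -150.7500 -19.7500]
K = S⁻¹·BᵀPA = [0.1546 -0.0875; -0.3135 -0.0843]
A−BK = [-0.5639 0.4936; -0.7539 0.6629]
AᵀP(A−BK) = [0.1645 -0.0767; -0.0767 0.0761]
P' = Q + AᵀP(A−BK) = [2.1645 -0.5767; -0.5767 0.3261]
tr(P') = 2.4907

2.4907


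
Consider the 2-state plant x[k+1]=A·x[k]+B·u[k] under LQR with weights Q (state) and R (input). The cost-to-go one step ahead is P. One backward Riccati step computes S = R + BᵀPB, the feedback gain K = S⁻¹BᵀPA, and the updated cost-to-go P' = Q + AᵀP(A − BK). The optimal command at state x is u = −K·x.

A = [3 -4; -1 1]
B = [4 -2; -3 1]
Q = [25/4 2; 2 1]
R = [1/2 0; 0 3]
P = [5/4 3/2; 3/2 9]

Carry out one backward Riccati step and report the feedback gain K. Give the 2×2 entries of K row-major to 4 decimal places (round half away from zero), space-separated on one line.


0.2093 -0.1395 -0.3996 0.6300

BᵀP = [0.5000 -21.0000; -1.0000 6.0000]
S = R + BᵀPB = [1/2 0; 0 3] + [65.0000 -22.0000; -22.0000 8.0000] = [65.5000 -22.0000; -22.0000 11.0000]
BᵀPA = [22.5000 -23.0000; -9.0000 10.0000]
K = S⁻¹·BᵀPA = [0.2093 -0.1395; -0.3996 0.6300]
A−BK = [1.3636 -2.1818; 0.0275 -0.0486]
AᵀP(A−BK) = [2.9445 -4.6903; -4.6903 7.4905]
P' = Q + AᵀP(A−BK) = [9.1945 -2.6903; -2.6903 8.4905]
tr(P') = 17.6850


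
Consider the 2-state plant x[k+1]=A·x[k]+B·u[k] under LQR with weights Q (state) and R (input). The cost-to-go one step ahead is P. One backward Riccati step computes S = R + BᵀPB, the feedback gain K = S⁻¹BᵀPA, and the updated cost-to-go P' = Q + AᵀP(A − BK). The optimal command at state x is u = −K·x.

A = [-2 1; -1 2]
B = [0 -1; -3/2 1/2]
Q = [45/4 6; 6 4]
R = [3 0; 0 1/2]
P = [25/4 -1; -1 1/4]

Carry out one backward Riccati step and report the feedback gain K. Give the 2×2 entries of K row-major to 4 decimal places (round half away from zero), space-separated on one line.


0.0150 -0.0694 1.5872 -0.5910

BᵀP = [1.5000 -0.3750; -6.7500 1.1250]
S = R + BᵀPB = [3 0; 0 1/2] + [0.5625 -1.6875; -1.6875 7.3125] = [3.5625 -1.6875; -1.6875 7.8125]
BᵀPA = [-2.6250 0.7500; 12.3750 -4.5000]
K = S⁻¹·BᵀPA = [0.0150 -0.0694; 1.5872 -0.5910]
A−BK = [-0.4128 0.4090; -1.7711 2.1914]
AᵀP(A−BK) = [1.6473 -0.8687; -0.8687 0.6426]
P' = Q + AᵀP(A−BK) = [12.8973 5.1313; 5.1313 4.6426]
tr(P') = 17.5399


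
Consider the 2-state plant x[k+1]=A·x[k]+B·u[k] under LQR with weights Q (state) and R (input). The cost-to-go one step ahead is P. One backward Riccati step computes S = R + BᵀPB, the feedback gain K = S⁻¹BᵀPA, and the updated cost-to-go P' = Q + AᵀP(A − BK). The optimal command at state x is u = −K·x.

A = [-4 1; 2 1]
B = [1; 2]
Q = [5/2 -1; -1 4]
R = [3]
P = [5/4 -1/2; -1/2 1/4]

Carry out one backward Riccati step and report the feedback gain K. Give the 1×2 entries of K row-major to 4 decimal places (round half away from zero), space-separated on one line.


BᵀP = [0.2500 0.0000]
S = R + BᵀPB = [3] + [0.2500] = [3.2500]
BᵀPA = [-1.0000 0.2500]
K = S⁻¹·BᵀPA = [-0.3077 0.0769]
A−BK = [-3.6923 0.9231; 2.6154 0.8462]
AᵀP(A−BK) = [28.6923 -3.4231; -3.4231 0.4808]
P' = Q + AᵀP(A−BK) = [31.1923 -4.4231; -4.4231 4.4808]
tr(P') = 35.6731

-0.3077 0.0769


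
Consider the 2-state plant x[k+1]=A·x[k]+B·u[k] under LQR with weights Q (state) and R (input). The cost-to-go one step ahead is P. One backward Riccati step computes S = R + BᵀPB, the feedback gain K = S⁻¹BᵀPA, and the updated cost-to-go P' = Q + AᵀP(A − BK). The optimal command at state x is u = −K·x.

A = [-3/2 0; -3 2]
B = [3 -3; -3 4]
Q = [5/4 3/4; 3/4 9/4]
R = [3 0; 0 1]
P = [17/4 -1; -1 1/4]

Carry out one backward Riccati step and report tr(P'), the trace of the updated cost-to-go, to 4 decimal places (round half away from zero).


3.7838

BᵀP = [15.7500 -3.7500; -16.7500 4.0000]
S = R + BᵀPB = [3 0; 0 1] + [58.5000 -62.2500; -62.2500 66.2500] = [61.5000 -62.2500; -62.2500 67.2500]
BᵀPA = [-12.3750 -7.5000; 13.1250 8.0000]
K = S⁻¹·BᵀPA = [-0.0582 -0.0244; 0.1413 0.0963]
A−BK = [-0.9015 0.3623; -3.7398 1.5413]
AᵀP(A−BK) = [0.2378 -0.0669; -0.0669 0.0460]
P' = Q + AᵀP(A−BK) = [1.4878 0.6831; 0.6831 2.2960]
tr(P') = 3.7838


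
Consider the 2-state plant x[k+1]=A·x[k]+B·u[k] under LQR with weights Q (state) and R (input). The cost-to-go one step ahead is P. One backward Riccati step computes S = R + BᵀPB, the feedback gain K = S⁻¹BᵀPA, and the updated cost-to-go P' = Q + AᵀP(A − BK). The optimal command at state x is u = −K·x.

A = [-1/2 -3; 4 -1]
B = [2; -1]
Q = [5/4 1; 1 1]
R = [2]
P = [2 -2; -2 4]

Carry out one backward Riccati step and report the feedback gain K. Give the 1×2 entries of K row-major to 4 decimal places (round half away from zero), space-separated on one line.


-1.5909 -0.4545

BᵀP = [6.0000 -8.0000]
S = R + BᵀPB = [2] + [20.0000] = [22.0000]
BᵀPA = [-35.0000 -10.0000]
K = S⁻¹·BᵀPA = [-1.5909 -0.4545]
A−BK = [2.6818 -2.0909; 2.4091 -1.4545]
AᵀP(A−BK) = [16.8182 -5.9091; -5.9091 5.4545]
P' = Q + AᵀP(A−BK) = [18.0682 -4.9091; -4.9091 6.4545]
tr(P') = 24.5227


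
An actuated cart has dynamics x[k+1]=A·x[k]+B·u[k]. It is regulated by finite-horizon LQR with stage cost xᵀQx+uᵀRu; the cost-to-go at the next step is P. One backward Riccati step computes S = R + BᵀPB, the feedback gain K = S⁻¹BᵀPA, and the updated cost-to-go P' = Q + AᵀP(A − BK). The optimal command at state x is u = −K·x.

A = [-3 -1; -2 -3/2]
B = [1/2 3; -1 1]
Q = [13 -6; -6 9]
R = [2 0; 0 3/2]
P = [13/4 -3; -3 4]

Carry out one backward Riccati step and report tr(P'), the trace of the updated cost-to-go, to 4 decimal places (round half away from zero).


25.4163

BᵀP = [4.6250 -5.5000; 6.7500 -5.0000]
S = R + BᵀPB = [2 0; 0 3/2] + [7.8125 8.3750; 8.3750 15.2500] = [9.8125 8.3750; 8.3750 16.7500]
BᵀPA = [-2.8750 3.6250; -10.2500 0.7500]
K = S⁻¹·BᵀPA = [0.4000 0.5778; -0.8119 -0.2441]
A−BK = [-0.7642 -0.5566; -0.7881 -0.6781]
AᵀP(A−BK) = [2.0776 1.4090; 1.4090 1.3386]
P' = Q + AᵀP(A−BK) = [15.0776 -4.5910; -4.5910 10.3386]
tr(P') = 25.4163


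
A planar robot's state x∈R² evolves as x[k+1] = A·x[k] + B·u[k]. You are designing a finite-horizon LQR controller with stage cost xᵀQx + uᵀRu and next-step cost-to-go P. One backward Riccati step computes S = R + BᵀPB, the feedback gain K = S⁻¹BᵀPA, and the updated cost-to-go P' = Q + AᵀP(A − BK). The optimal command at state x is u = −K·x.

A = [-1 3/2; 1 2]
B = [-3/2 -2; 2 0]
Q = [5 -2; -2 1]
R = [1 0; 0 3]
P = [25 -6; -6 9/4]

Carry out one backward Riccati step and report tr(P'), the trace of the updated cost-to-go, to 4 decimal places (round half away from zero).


BᵀP = [-49.5000 13.5000; -50.0000 12.0000]
S = R + BᵀPB = [1 0; 0 3] + [101.2500 99.0000; 99.0000 100.0000] = [102.2500 99.0000; 99.0000 103.0000]
BᵀPA = [63.0000 -47.2500; 62.0000 -51.0000]
K = S⁻¹·BᵀPA = [0.4803 0.2494; 0.1403 -0.7349]
A−BK = [0.0010 0.4044; 0.0393 1.5012]
AᵀP(A−BK) = [0.2928 -0.1509; -0.1509 3.5563]
P' = Q + AᵀP(A−BK) = [5.2928 -2.1509; -2.1509 4.5563]
tr(P') = 9.8490

9.8490


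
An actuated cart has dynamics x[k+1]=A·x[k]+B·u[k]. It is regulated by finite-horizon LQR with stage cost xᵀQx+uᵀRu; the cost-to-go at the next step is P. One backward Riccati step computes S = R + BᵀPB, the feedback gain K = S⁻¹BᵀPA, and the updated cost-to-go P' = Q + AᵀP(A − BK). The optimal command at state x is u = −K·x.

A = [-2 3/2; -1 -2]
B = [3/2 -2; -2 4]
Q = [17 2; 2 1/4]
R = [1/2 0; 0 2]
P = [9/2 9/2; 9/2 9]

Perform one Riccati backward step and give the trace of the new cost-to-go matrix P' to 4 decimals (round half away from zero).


31.4240

BᵀP = [-2.2500 -11.2500; 9.0000 27.0000]
S = R + BᵀPB = [1/2 0; 0 2] + [19.1250 -40.5000; -40.5000 90.0000] = [19.6250 -40.5000; -40.5000 92.0000]
BᵀPA = [15.7500 19.1250; -45.0000 -40.5000]
K = S⁻¹·BᵀPA = [-2.2602 0.7216; -1.4841 -0.1225]
A−BK = [-1.5779 0.1725; 0.4160 -0.0666]
AᵀP(A−BK) = [13.8132 -1.1301; -1.1301 0.3608]
P' = Q + AᵀP(A−BK) = [30.8132 0.8699; 0.8699 0.6108]
tr(P') = 31.4240


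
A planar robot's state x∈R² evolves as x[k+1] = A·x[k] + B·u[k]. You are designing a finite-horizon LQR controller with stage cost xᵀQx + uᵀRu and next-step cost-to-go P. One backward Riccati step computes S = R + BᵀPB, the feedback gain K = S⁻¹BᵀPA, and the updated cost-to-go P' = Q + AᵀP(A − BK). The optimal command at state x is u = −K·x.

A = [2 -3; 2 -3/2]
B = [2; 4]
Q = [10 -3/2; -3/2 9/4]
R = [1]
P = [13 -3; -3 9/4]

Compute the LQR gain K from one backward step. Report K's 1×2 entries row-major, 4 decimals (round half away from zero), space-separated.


0.8293 -1.1341

BᵀP = [14.0000 3.0000]
S = R + BᵀPB = [1] + [40.0000] = [41.0000]
BᵀPA = [34.0000 -46.5000]
K = S⁻¹·BᵀPA = [0.8293 -1.1341]
A−BK = [0.3415 -0.7317; -1.3171 3.0366]
AᵀP(A−BK) = [8.8049 -19.1890; -19.1890 42.3247]
P' = Q + AᵀP(A−BK) = [18.8049 -20.6890; -20.6890 44.5747]
tr(P') = 63.3796


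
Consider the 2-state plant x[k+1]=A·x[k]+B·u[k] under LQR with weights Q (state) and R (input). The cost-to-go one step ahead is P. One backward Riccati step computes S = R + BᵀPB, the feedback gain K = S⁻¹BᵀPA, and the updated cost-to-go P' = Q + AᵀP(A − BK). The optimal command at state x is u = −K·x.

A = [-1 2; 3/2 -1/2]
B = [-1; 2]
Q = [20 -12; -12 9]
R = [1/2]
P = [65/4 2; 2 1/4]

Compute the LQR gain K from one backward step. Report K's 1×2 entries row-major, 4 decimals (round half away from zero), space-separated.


1.0256 -2.4359

BᵀP = [-12.2500 -1.5000]
S = R + BᵀPB = [1/2] + [9.2500] = [9.7500]
BᵀPA = [10.0000 -23.7500]
K = S⁻¹·BᵀPA = [1.0256 -2.4359]
A−BK = [0.0256 -0.4359; -0.5513 4.3718]
AᵀP(A−BK) = [0.5561 -1.3285; -1.3285 3.2099]
P' = Q + AᵀP(A−BK) = [20.5561 -13.3285; -13.3285 12.2099]
tr(P') = 32.7660


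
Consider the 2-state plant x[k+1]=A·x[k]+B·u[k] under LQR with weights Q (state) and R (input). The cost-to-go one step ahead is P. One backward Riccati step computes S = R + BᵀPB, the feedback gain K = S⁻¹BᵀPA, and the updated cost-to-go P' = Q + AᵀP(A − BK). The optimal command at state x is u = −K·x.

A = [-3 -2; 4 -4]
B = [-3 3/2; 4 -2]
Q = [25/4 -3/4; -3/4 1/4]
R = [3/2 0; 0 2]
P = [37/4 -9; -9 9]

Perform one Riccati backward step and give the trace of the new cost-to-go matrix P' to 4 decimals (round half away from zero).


9.8894

BᵀP = [-63.7500 63.0000; 31.8750 -31.5000]
S = R + BᵀPB = [3/2 0; 0 2] + [443.2500 -221.6250; -221.6250 110.8125] = [444.7500 -221.6250; -221.6250 112.8125]
BᵀPA = [443.2500 -124.5000; -221.6250 62.2500]
K = S⁻¹·BᵀPA = [0.8397 -0.2359; -0.3149 0.0884]
A−BK = [-0.0085 -2.8402; 0.0114 -2.8797]
AᵀP(A−BK) = [1.2596 -0.3538; -0.3538 2.1298]
P' = Q + AᵀP(A−BK) = [7.5096 -1.1038; -1.1038 2.3798]
tr(P') = 9.8894


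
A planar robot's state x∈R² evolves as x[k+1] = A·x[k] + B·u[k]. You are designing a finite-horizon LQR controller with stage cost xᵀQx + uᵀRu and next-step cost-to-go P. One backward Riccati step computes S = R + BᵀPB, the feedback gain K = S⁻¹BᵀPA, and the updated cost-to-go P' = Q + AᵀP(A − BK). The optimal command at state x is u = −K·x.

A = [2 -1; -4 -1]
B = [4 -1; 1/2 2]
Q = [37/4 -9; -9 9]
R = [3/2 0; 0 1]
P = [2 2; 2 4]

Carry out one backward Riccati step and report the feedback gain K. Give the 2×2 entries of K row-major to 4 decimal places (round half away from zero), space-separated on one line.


-0.0635 -0.3492 -1.7547 -0.3781

BᵀP = [9.0000 10.0000; 2.0000 6.0000]
S = R + BᵀPB = [3/2 0; 0 1] + [41.0000 11.0000; 11.0000 10.0000] = [42.5000 11.0000; 11.0000 11.0000]
BᵀPA = [-22.0000 -19.0000; -20.0000 -8.0000]
K = S⁻¹·BᵀPA = [-0.0635 -0.3492; -1.7547 -0.3781]
A−BK = [0.4993 0.0188; -0.4589 -0.0693]
AᵀP(A−BK) = [3.5094 0.7561; 0.7561 0.3405]
P' = Q + AᵀP(A−BK) = [12.7594 -8.2439; -8.2439 9.3405]
tr(P') = 22.0999


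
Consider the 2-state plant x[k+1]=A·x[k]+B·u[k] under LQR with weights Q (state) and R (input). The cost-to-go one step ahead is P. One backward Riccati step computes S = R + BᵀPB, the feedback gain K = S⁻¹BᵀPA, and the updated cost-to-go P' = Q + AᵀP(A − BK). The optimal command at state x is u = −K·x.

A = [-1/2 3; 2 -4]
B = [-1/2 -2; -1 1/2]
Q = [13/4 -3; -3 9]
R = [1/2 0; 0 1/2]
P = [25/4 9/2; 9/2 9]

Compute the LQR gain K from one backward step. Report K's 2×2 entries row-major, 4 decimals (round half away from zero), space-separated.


-1.5721 2.6992 0.6003 -2.0656

BᵀP = [-7.6250 -11.2500; -10.2500 -4.5000]
S = R + BᵀPB = [1/2 0; 0 1/2] + [15.0625 9.6250; 9.6250 18.2500] = [15.5625 9.6250; 9.6250 18.7500]
BᵀPA = [-18.6875 22.1250; -3.8750 -12.7500]
K = S⁻¹·BᵀPA = [-1.5721 2.6992; 0.6003 -2.0656]
A−BK = [-0.0854 0.2184; 0.1277 -0.2680]
AᵀP(A−BK) = [1.5102 -2.9379; -2.9379 6.1939]
P' = Q + AᵀP(A−BK) = [4.7602 -5.9379; -5.9379 15.1939]
tr(P') = 19.9541


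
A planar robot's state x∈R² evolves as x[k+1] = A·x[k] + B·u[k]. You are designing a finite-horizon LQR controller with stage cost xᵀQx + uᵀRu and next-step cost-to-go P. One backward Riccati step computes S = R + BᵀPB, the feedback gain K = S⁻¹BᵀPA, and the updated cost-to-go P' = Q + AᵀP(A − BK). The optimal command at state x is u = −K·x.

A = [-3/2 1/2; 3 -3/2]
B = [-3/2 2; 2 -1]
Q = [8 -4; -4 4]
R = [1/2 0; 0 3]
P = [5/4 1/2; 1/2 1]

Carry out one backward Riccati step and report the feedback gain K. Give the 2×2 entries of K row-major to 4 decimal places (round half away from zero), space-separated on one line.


BᵀP = [-0.8750 1.2500; 2.0000 0.0000]
S = R + BᵀPB = [1/2 0; 0 3] + [3.8125 -3.0000; -3.0000 4.0000] = [4.3125 -3.0000; -3.0000 7.0000]
BᵀPA = [5.0625 -2.3125; -3.0000 1.0000]
K = S⁻¹·BᵀPA = [1.2478 -0.6224; 0.1062 -0.1239]
A−BK = [0.1593 -0.1858; 0.6106 -0.3791]
AᵀP(A−BK) = [1.3142 -0.7832; -0.7832 0.4971]
P' = Q + AᵀP(A−BK) = [9.3142 -4.7832; -4.7832 4.4971]
tr(P') = 13.8112

1.2478 -0.6224 0.1062 -0.1239


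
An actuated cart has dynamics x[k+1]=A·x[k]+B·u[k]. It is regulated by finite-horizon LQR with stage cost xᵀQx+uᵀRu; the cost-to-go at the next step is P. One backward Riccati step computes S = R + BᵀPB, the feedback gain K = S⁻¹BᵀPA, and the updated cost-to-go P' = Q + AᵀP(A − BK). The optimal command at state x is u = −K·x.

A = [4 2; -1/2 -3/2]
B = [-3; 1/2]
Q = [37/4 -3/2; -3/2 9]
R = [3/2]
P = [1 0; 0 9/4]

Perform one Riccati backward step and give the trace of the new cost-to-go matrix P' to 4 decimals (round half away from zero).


24.2669

BᵀP = [-3.0000 1.1250]
S = R + BᵀPB = [3/2] + [9.5625] = [11.0625]
BᵀPA = [-12.5625 -7.6875]
K = S⁻¹·BᵀPA = [-1.1356 -0.6949]
A−BK = [0.5932 -0.0847; 0.0678 -1.1525]
AᵀP(A−BK) = [2.2966 0.9576; 0.9576 3.7203]
P' = Q + AᵀP(A−BK) = [11.5466 -0.5424; -0.5424 12.7203]
tr(P') = 24.2669


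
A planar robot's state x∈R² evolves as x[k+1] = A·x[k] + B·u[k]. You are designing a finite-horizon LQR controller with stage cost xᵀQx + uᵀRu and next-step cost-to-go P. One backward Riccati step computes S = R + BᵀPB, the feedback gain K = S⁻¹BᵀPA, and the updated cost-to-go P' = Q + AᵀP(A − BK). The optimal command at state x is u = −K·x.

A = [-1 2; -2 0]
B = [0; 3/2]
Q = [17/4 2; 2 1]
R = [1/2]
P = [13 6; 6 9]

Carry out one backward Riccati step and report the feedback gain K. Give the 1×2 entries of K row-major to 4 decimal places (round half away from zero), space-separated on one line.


-1.7349 0.8675

BᵀP = [9.0000 13.5000]
S = R + BᵀPB = [1/2] + [20.2500] = [20.7500]
BᵀPA = [-36.0000 18.0000]
K = S⁻¹·BᵀPA = [-1.7349 0.8675]
A−BK = [-1.0000 2.0000; 0.6024 -1.3012]
AᵀP(A−BK) = [10.5422 -18.7711; -18.7711 36.3855]
P' = Q + AᵀP(A−BK) = [14.7922 -16.7711; -16.7711 37.3855]
tr(P') = 52.1777


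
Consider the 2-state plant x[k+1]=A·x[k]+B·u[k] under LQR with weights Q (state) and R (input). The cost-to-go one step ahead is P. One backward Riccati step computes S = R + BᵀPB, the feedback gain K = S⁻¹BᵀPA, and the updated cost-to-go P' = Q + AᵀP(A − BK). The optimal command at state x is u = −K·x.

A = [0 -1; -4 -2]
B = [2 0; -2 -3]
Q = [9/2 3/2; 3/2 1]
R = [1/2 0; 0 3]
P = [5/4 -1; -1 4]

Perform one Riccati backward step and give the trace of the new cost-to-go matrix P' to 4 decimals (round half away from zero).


BᵀP = [4.5000 -10.0000; 3.0000 -12.0000]
S = R + BᵀPB = [1/2 0; 0 3] + [29.0000 30.0000; 30.0000 36.0000] = [29.5000 30.0000; 30.0000 39.0000]
BᵀPA = [40.0000 15.5000; 48.0000 21.0000]
K = S⁻¹·BᵀPA = [0.4790 -0.1018; 0.8623 0.6168]
A−BK = [-0.9581 -0.7964; -0.4551 -0.3533]
AᵀP(A−BK) = [3.4491 2.4671; 2.4671 1.8757]
P' = Q + AᵀP(A−BK) = [7.9491 3.9671; 3.9671 2.8757]
tr(P') = 10.8249

10.8249


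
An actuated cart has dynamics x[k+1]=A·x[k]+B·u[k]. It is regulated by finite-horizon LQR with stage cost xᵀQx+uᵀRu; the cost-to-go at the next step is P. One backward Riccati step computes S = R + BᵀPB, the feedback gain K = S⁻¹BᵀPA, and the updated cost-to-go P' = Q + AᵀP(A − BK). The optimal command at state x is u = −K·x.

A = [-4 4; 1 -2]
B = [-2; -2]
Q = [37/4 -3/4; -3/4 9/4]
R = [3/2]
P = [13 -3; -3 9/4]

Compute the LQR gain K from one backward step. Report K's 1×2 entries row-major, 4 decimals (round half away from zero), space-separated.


BᵀP = [-20.0000 1.5000]
S = R + BᵀPB = [3/2] + [37.0000] = [38.5000]
BᵀPA = [81.5000 -83.0000]
K = S⁻¹·BᵀPA = [2.1169 -2.1558]
A−BK = [0.2338 -0.3117; 5.2338 -6.3117]
AᵀP(A−BK) = [61.7240 -72.7987; -72.7987 86.0649]
P' = Q + AᵀP(A−BK) = [70.9740 -73.5487; -73.5487 88.3149]
tr(P') = 159.2890

2.1169 -2.1558


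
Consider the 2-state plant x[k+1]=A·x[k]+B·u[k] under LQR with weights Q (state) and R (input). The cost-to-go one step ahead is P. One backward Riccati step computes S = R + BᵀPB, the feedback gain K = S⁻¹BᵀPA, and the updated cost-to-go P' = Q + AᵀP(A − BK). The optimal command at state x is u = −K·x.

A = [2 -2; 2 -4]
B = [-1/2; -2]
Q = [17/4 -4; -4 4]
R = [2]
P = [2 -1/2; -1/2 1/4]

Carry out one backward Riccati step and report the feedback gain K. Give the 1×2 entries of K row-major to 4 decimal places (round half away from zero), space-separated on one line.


BᵀP = [0.0000 -0.2500]
S = R + BᵀPB = [2] + [0.5000] = [2.5000]
BᵀPA = [-0.5000 1.0000]
K = S⁻¹·BᵀPA = [-0.2000 0.4000]
A−BK = [1.9000 -1.8000; 1.6000 -3.2000]
AᵀP(A−BK) = [4.9000 -3.8000; -3.8000 3.6000]
P' = Q + AᵀP(A−BK) = [9.1500 -7.8000; -7.8000 7.6000]
tr(P') = 16.7500

-0.2000 0.4000


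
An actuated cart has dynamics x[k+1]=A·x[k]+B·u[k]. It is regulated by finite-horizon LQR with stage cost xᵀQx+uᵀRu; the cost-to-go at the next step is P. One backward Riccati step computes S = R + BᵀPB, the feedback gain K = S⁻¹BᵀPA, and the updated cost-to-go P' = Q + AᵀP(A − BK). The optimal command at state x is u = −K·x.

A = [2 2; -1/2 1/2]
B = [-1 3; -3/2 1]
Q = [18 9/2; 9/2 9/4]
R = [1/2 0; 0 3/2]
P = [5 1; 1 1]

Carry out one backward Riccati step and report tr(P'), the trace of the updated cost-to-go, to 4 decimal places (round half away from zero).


22.0758

BᵀP = [-6.5000 -2.5000; 16.0000 4.0000]
S = R + BᵀPB = [1/2 0; 0 3/2] + [10.2500 -22.0000; -22.0000 52.0000] = [10.7500 -22.0000; -22.0000 53.5000]
BᵀPA = [-11.7500 -14.2500; 30.0000 34.0000]
K = S⁻¹·BᵀPA = [0.3443 -0.1578; 0.7023 0.5706]
A−BK = [0.2373 0.1303; -0.6859 -0.3073]
AᵀP(A−BK) = [1.2257 0.7771; 0.7771 0.6001]
P' = Q + AᵀP(A−BK) = [19.2257 5.2771; 5.2771 2.8501]
tr(P') = 22.0758


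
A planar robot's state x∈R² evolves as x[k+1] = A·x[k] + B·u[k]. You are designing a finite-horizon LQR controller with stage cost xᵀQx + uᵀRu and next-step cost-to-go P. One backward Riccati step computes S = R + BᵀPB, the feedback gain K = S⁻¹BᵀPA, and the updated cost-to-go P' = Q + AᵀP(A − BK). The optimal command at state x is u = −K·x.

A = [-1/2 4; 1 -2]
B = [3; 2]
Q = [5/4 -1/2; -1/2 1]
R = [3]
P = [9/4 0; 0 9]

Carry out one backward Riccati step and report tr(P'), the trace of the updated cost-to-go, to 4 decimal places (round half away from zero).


78.8354

BᵀP = [6.7500 18.0000]
S = R + BᵀPB = [3] + [56.2500] = [59.2500]
BᵀPA = [14.6250 -9.0000]
K = S⁻¹·BᵀPA = [0.2468 -0.1519]
A−BK = [-1.2405 4.4557; 0.5063 -1.6962]
AᵀP(A−BK) = [5.9525 -20.2785; -20.2785 70.6329]
P' = Q + AᵀP(A−BK) = [7.2025 -20.7785; -20.7785 71.6329]
tr(P') = 78.8354
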